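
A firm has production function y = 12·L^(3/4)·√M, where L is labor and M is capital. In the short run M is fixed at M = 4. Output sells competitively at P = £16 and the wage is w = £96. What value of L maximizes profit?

With M = 4, MP_L = (3/4)·12·L^(-1/4)·4^(1/2) = 18·L^(-1/4).
Profit maximization for a price taker requires P·MP_L = w: 16·18·L^(-1/4) = 96.
So L^(-1/4) = 1/3, which gives L = 81.

L* = 81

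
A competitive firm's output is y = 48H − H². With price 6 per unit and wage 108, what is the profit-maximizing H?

H* = 15

The marginal product of H is MP_H = 48 − 2H.
A price-taking firm hires until the value of the marginal product equals the wage: P·MP_H = w, so 6·(48 − 2H) = 108.
Then 48 − 2H = 18, giving H = 15.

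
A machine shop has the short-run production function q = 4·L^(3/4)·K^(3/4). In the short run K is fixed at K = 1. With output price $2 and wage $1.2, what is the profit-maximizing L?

With K = 1, MP_L = (3/4)·4·L^(-1/4)·1^(3/4) = 3·L^(-1/4).
Profit maximization for a price taker requires P·MP_L = w: 2·3·L^(-1/4) = 1.2.
So L^(-1/4) = 0.2, which gives L = 625.

L* = 625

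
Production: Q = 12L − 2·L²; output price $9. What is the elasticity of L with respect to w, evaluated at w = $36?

From P·MP_L = w with MP_L = 12 − 4L, labor demand is L(w) = (12 − w/9)/4.
dL/dw = −1/(36) = -1/36.
At w = 36, L = 2, so ε = (dL/dw)·(w/L) = (-1/36)·(36/2) = -0.5.

ε = -0.5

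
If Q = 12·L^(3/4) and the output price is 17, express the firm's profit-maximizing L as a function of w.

MP_L = (3/4)·12·L^(-1/4) = 9·L^(-1/4).
Setting P·MP_L = w: 153·L^(-1/4) = w.
Solving for L: L^(-1/4) = w/153, so L = (153/w)^(4).

L(w) = (153/w)^(4)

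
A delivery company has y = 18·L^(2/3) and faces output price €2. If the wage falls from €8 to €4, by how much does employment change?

ΔL = 189

From P·MP_L = w with MP_L = 12·L^(-1/3), the labor demand is L(w) = (24/w)^(3).
At w = 8: L = 27. At w = 4: L = 216.
ΔL = 216 − 27 = 189.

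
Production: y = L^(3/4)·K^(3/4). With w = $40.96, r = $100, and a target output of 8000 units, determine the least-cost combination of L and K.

Cost minimization requires the marginal rate of technical substitution to equal the input-price ratio: MP_L/MP_K = w/r.
Here MP_L/MP_K = (3/4)·(K/L)/(3/4) = (K/L). Setting this equal to 40.96/100 = 0.4096 gives K = 0.4096L.
Substituting into y = 8000: L^(3/4)·(0.4096L)^(3/4) = 8000.
Solving, L = 625 and K = 256.

L* = 625, K* = 256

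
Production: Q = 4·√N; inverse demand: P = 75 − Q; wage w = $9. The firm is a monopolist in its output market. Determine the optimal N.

Marginal revenue from the inverse demand is MR = 75 − 2Q.
The marginal product is MP_N = 2·N^(-1/2).
A monopolist hires until marginal revenue product equals the wage: MR·MP_N = w.
At N, Q = 4·√N. Substituting and solving: (75 − 8·√N)·2·N^(-1/2) = 9 gives N = 36.

N* = 36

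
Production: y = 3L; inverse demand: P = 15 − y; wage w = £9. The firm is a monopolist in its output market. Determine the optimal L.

Marginal revenue from the inverse demand is MR = 15 − 2y.
The marginal product is MP_L = 3.
A monopolist hires until marginal revenue product equals the wage: MR·MP_L = w.
(15 − 6L)·3 = 9, so L = 2.

L* = 2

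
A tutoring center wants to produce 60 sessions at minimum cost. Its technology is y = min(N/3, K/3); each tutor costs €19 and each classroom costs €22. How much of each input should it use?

N* = 180, K* = 180

With a fixed-proportions technology, the cost-minimizing bundle uses no slack in either input: N/3 = K/3 = y.
So N = 3·60 = 180 and K = 3·60 = 180.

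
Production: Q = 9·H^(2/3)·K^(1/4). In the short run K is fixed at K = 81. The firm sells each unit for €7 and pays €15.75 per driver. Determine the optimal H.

With K = 81, MP_H = (2/3)·9·H^(-1/3)·81^(1/4) = 18·H^(-1/3).
Profit maximization for a price taker requires P·MP_H = w: 7·18·H^(-1/3) = 15.75.
So H^(-1/3) = 0.125, which gives H = 512.

H* = 512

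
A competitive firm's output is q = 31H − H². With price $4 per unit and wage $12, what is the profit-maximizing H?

The marginal product of H is MP_H = 31 − 2H.
A price-taking firm hires until the value of the marginal product equals the wage: P·MP_H = w, so 4·(31 − 2H) = 12.
Then 31 − 2H = 3, giving H = 14.

H* = 14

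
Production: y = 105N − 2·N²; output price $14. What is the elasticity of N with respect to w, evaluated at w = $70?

From P·MP_N = w with MP_N = 105 − 4N, labor demand is N(w) = (105 − w/14)/4.
dN/dw = −1/(56) = -1/56.
At w = 70, N = 25, so ε = (dN/dw)·(w/N) = (-1/56)·(70/25) = -0.05.

ε = -0.05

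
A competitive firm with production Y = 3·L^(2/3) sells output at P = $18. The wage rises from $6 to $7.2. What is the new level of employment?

From P·MP_L = w with MP_L = 2·L^(-1/3), the labor demand is L(w) = (36/w)^(3).
At w = 6: L = 216. At w = 7.2: L = 125.

L* = 125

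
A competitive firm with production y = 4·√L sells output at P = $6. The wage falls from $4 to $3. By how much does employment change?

From P·MP_L = w with MP_L = 2·L^(-1/2), the labor demand is L(w) = (12/w)^(2).
At w = 4: L = 9. At w = 3: L = 16.
ΔL = 16 − 9 = 7.

ΔL = 7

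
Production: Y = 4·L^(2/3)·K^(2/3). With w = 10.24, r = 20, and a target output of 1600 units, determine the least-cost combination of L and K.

L* = 125, K* = 64

Cost minimization requires the marginal rate of technical substitution to equal the input-price ratio: MP_L/MP_K = w/r.
Here MP_L/MP_K = (2/3)·(K/L)/(2/3) = (K/L). Setting this equal to 10.24/20 = 0.512 gives K = 0.512L.
Substituting into Y = 1600: 4·L^(2/3)·(0.512L)^(2/3) = 1600.
Solving, L = 125 and K = 64.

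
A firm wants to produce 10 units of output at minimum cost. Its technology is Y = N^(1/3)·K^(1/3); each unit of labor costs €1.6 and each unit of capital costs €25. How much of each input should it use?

Cost minimization requires the marginal rate of technical substitution to equal the input-price ratio: MP_N/MP_K = w/r.
Here MP_N/MP_K = (1/3)·(K/N)/(1/3) = (K/N). Setting this equal to 1.6/25 = 0.064 gives K = 0.064N.
Substituting into Y = 10: N^(1/3)·(0.064N)^(1/3) = 10.
Solving, N = 125 and K = 8.

N* = 125, K* = 8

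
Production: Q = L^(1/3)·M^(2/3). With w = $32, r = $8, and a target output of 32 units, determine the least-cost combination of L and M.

L* = 8, M* = 64

Cost minimization requires the marginal rate of technical substitution to equal the input-price ratio: MP_L/MP_M = w/r.
Here MP_L/MP_M = (1/3)·(M/L)/(2/3) = 0.5·(M/L). Setting this equal to 32/8 = 4 gives M = 8L.
Substituting into Q = 32: L^(1/3)·(8L)^(2/3) = 32.
Solving, L = 8 and M = 64.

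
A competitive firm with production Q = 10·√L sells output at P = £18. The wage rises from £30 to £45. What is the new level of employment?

From P·MP_L = w with MP_L = 5·L^(-1/2), the labor demand is L(w) = (90/w)^(2).
At w = 30: L = 9. At w = 45: L = 4.

L* = 4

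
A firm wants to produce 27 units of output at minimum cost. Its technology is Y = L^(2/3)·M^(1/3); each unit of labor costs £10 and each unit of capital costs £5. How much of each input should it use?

Cost minimization requires the marginal rate of technical substitution to equal the input-price ratio: MP_L/MP_M = w/r.
Here MP_L/MP_M = (2/3)·(M/L)/(1/3) = 2·(M/L). Setting this equal to 10/5 = 2 gives M = L.
Substituting into Y = 27: L^(2/3)·(L)^(1/3) = 27.
Solving, L = 27 and M = 27.

L* = 27, M* = 27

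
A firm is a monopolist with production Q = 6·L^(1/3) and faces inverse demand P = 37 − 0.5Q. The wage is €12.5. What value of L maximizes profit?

L* = 8

Marginal revenue from the inverse demand is MR = 37 − Q.
The marginal product is MP_L = 2·L^(-2/3).
A monopolist hires until marginal revenue product equals the wage: MR·MP_L = w.
At L, Q = 6·L^(1/3). Substituting and solving: (37 − 6·L^(1/3))·2·L^(-2/3) = 12.5 gives L = 8.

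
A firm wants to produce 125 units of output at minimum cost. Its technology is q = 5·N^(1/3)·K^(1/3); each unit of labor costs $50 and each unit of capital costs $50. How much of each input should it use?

Cost minimization requires the marginal rate of technical substitution to equal the input-price ratio: MP_N/MP_K = w/r.
Here MP_N/MP_K = (1/3)·(K/N)/(1/3) = (K/N). Setting this equal to 50/50 = 1 gives K = N.
Substituting into q = 125: 5·N^(1/3)·(N)^(1/3) = 125.
Solving, N = 125 and K = 125.

N* = 125, K* = 125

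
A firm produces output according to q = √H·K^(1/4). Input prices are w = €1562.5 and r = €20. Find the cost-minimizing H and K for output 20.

H* = 16, K* = 625

Cost minimization requires the marginal rate of technical substitution to equal the input-price ratio: MP_H/MP_K = w/r.
Here MP_H/MP_K = (1/2)·(K/H)/(1/4) = 2·(K/H). Setting this equal to 1562.5/20 = 78.125 gives K = 39.0625H.
Substituting into q = 20: H^(1/2)·(39.0625H)^(1/4) = 20.
Solving, H = 16 and K = 625.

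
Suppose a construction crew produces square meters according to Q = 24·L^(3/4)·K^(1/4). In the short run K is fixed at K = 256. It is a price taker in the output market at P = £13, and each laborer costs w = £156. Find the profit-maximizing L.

L* = 1296

With K = 256, MP_L = (3/4)·24·L^(-1/4)·256^(1/4) = 72·L^(-1/4).
Profit maximization for a price taker requires P·MP_L = w: 13·72·L^(-1/4) = 156.
So L^(-1/4) = 1/6, which gives L = 1296.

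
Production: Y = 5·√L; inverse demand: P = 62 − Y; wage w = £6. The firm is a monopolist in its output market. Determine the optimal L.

L* = 25

Marginal revenue from the inverse demand is MR = 62 − 2Y.
The marginal product is MP_L = 2.5·L^(-1/2).
A monopolist hires until marginal revenue product equals the wage: MR·MP_L = w.
At L, Y = 5·√L. Substituting and solving: (62 − 10·√L)·2.5·L^(-1/2) = 6 gives L = 25.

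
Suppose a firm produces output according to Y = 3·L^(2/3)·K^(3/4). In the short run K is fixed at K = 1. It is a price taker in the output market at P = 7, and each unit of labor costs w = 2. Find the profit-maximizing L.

L* = 343

With K = 1, MP_L = (2/3)·3·L^(-1/3)·1^(3/4) = 2·L^(-1/3).
Profit maximization for a price taker requires P·MP_L = w: 7·2·L^(-1/3) = 2.
So L^(-1/3) = 1/7, which gives L = 343.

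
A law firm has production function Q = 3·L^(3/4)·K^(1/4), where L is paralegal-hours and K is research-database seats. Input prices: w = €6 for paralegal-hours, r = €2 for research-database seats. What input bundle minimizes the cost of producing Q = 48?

Cost minimization requires the marginal rate of technical substitution to equal the input-price ratio: MP_L/MP_K = w/r.
Here MP_L/MP_K = (3/4)·(K/L)/(1/4) = 3·(K/L). Setting this equal to 6/2 = 3 gives K = L.
Substituting into Q = 48: 3·L^(3/4)·(L)^(1/4) = 48.
Solving, L = 16 and K = 16.

L* = 16, K* = 16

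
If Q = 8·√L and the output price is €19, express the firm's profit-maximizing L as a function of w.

MP_L = (1/2)·8·L^(-1/2) = 4·L^(-1/2).
Setting P·MP_L = w: 76·L^(-1/2) = w.
Solving for L: L^(-1/2) = w/76, so L = (76/w)^(2).

L(w) = 5776/w²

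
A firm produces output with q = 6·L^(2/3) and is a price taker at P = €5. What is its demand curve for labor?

L(w) = 8000/w³

MP_L = (2/3)·6·L^(-1/3) = 4·L^(-1/3).
Setting P·MP_L = w: 20·L^(-1/3) = w.
Solving for L: L^(-1/3) = w/20, so L = (20/w)^(3).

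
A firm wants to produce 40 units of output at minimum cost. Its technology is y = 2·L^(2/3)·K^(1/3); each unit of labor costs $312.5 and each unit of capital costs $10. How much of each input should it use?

L* = 8, K* = 125

Cost minimization requires the marginal rate of technical substitution to equal the input-price ratio: MP_L/MP_K = w/r.
Here MP_L/MP_K = (2/3)·(K/L)/(1/3) = 2·(K/L). Setting this equal to 312.5/10 = 31.25 gives K = 15.625L.
Substituting into y = 40: 2·L^(2/3)·(15.625L)^(1/3) = 40.
Solving, L = 8 and K = 125.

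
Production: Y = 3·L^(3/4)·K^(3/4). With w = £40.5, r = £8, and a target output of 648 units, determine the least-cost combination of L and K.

Cost minimization requires the marginal rate of technical substitution to equal the input-price ratio: MP_L/MP_K = w/r.
Here MP_L/MP_K = (3/4)·(K/L)/(3/4) = (K/L). Setting this equal to 40.5/8 = 5.0625 gives K = 5.0625L.
Substituting into Y = 648: 3·L^(3/4)·(5.0625L)^(3/4) = 648.
Solving, L = 16 and K = 81.

L* = 16, K* = 81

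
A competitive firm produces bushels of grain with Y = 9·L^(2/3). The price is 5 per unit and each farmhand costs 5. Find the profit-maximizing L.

MP_L = (2/3)·9·L^(-1/3) = 6·L^(-1/3).
Profit maximization for a price taker requires P·MP_L = w: 5·6·L^(-1/3) = 5.
So L^(-1/3) = 1/6, which gives L = 216.

L* = 216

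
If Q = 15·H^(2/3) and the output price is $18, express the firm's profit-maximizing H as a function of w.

H(w) = 5832000/w³

MP_H = (2/3)·15·H^(-1/3) = 10·H^(-1/3).
Setting P·MP_H = w: 180·H^(-1/3) = w.
Solving for H: H^(-1/3) = w/180, so H = (180/w)^(3).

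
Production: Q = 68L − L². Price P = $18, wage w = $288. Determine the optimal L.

L* = 26

The marginal product of L is MP_L = 68 − 2L.
A price-taking firm hires until the value of the marginal product equals the wage: P·MP_L = w, so 18·(68 − 2L) = 288.
Then 68 − 2L = 16, giving L = 26.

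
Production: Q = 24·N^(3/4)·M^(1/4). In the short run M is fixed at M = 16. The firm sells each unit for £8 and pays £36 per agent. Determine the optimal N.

With M = 16, MP_N = (3/4)·24·N^(-1/4)·16^(1/4) = 36·N^(-1/4).
Profit maximization for a price taker requires P·MP_N = w: 8·36·N^(-1/4) = 36.
So N^(-1/4) = 0.125, which gives N = 4096.

N* = 4096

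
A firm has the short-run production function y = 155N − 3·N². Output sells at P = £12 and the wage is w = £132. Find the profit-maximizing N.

N* = 24

The marginal product of N is MP_N = 155 − 6N.
A price-taking firm hires until the value of the marginal product equals the wage: P·MP_N = w, so 12·(155 − 6N) = 132.
Then 155 − 6N = 11, giving N = 24.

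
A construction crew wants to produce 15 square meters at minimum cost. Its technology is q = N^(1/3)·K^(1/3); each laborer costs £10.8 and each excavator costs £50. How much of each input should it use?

N* = 125, K* = 27

Cost minimization requires the marginal rate of technical substitution to equal the input-price ratio: MP_N/MP_K = w/r.
Here MP_N/MP_K = (1/3)·(K/N)/(1/3) = (K/N). Setting this equal to 10.8/50 = 0.216 gives K = 0.216N.
Substituting into q = 15: N^(1/3)·(0.216N)^(1/3) = 15.
Solving, N = 125 and K = 27.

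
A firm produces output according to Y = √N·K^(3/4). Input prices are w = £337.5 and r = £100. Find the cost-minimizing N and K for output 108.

N* = 16, K* = 81

Cost minimization requires the marginal rate of technical substitution to equal the input-price ratio: MP_N/MP_K = w/r.
Here MP_N/MP_K = (1/2)·(K/N)/(3/4) = (2/3)·(K/N). Setting this equal to 337.5/100 = 3.375 gives K = 5.0625N.
Substituting into Y = 108: N^(1/2)·(5.0625N)^(3/4) = 108.
Solving, N = 16 and K = 81.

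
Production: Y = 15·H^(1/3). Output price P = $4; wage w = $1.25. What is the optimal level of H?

MP_H = (1/3)·15·H^(-2/3) = 5·H^(-2/3).
Profit maximization for a price taker requires P·MP_H = w: 4·5·H^(-2/3) = 1.25.
So H^(-2/3) = 0.0625, which gives H = 64.

H* = 64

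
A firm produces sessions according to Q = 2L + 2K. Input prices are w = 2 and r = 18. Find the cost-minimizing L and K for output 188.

L* = 94, K* = 0

The inputs are perfect substitutes, so the firm uses whichever has the lower cost per unit of output.
Cost per unit of output via L is w/2 = 1; via K it is r/2 = 9. L is cheaper.
Producing Q = 188 with L alone: L = 94, K = 0.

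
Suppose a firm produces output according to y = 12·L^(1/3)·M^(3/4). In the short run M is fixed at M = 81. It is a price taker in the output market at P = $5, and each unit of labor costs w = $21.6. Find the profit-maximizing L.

L* = 125

With M = 81, MP_L = (1/3)·12·L^(-2/3)·81^(3/4) = 108·L^(-2/3).
Profit maximization for a price taker requires P·MP_L = w: 5·108·L^(-2/3) = 21.6.
So L^(-2/3) = 0.04, which gives L = 125.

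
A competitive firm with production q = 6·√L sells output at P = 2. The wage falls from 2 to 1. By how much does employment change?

From P·MP_L = w with MP_L = 3·L^(-1/2), the labor demand is L(w) = (6/w)^(2).
At w = 2: L = 9. At w = 1: L = 36.
ΔL = 36 − 9 = 27.

ΔL = 27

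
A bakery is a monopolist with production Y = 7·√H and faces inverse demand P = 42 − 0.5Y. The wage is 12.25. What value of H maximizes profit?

H* = 16

Marginal revenue from the inverse demand is MR = 42 − Y.
The marginal product is MP_H = 3.5·H^(-1/2).
A monopolist hires until marginal revenue product equals the wage: MR·MP_H = w.
At H, Y = 7·√H. Substituting and solving: (42 − 7·√H)·3.5·H^(-1/2) = 12.25 gives H = 16.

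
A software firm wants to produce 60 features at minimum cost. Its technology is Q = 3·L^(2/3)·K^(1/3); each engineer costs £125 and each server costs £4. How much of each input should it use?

L* = 8, K* = 125

Cost minimization requires the marginal rate of technical substitution to equal the input-price ratio: MP_L/MP_K = w/r.
Here MP_L/MP_K = (2/3)·(K/L)/(1/3) = 2·(K/L). Setting this equal to 125/4 = 31.25 gives K = 15.625L.
Substituting into Q = 60: 3·L^(2/3)·(15.625L)^(1/3) = 60.
Solving, L = 8 and K = 125.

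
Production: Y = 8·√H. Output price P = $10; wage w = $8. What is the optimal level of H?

MP_H = (1/2)·8·H^(-1/2) = 4·H^(-1/2).
Profit maximization for a price taker requires P·MP_H = w: 10·4·H^(-1/2) = 8.
So H^(-1/2) = 0.2, which gives H = 25.

H* = 25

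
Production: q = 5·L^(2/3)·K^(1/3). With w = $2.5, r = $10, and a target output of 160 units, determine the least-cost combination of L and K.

L* = 64, K* = 8

Cost minimization requires the marginal rate of technical substitution to equal the input-price ratio: MP_L/MP_K = w/r.
Here MP_L/MP_K = (2/3)·(K/L)/(1/3) = 2·(K/L). Setting this equal to 2.5/10 = 0.25 gives K = 0.125L.
Substituting into q = 160: 5·L^(2/3)·(0.125L)^(1/3) = 160.
Solving, L = 64 and K = 8.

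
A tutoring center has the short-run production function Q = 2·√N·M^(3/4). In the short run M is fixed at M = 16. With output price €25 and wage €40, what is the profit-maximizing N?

With M = 16, MP_N = (1/2)·2·N^(-1/2)·16^(3/4) = 8·N^(-1/2).
Profit maximization for a price taker requires P·MP_N = w: 25·8·N^(-1/2) = 40.
So N^(-1/2) = 0.2, which gives N = 25.

N* = 25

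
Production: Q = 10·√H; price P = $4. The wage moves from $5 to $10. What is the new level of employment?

From P·MP_H = w with MP_H = 5·H^(-1/2), the labor demand is H(w) = (20/w)^(2).
At w = 5: H = 16. At w = 10: H = 4.

H* = 4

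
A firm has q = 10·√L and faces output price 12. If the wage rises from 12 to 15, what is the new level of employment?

L* = 16

From P·MP_L = w with MP_L = 5·L^(-1/2), the labor demand is L(w) = (60/w)^(2).
At w = 12: L = 25. At w = 15: L = 16.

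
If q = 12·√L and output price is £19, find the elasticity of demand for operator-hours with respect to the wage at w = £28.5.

ε = -2

MP_L = (1/2)·12·L^(-1/2), so P·MP_L = w gives 114·L^(-1/2) = w.
Solving, L(w) = (114/w)^(2). This is a constant-elasticity form: L ∝ w^(−2), so ε = −2.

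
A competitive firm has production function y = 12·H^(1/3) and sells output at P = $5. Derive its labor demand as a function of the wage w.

H(w) = (20/w)^(3/2)

MP_H = (1/3)·12·H^(-2/3) = 4·H^(-2/3).
Setting P·MP_H = w: 20·H^(-2/3) = w.
Solving for H: H^(-2/3) = w/20, so H = (20/w)^(3/2).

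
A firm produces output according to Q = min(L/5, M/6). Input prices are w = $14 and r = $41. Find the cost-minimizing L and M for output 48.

L* = 240, M* = 288

With a fixed-proportions technology, the cost-minimizing bundle uses no slack in either input: L/5 = M/6 = Q.
So L = 5·48 = 240 and M = 6·48 = 288.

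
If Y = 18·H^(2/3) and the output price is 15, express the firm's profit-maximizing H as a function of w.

MP_H = (2/3)·18·H^(-1/3) = 12·H^(-1/3).
Setting P·MP_H = w: 180·H^(-1/3) = w.
Solving for H: H^(-1/3) = w/180, so H = (180/w)^(3).

H(w) = 5832000/w³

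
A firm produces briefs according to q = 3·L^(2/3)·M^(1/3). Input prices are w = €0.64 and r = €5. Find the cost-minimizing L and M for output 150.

L* = 125, M* = 8

Cost minimization requires the marginal rate of technical substitution to equal the input-price ratio: MP_L/MP_M = w/r.
Here MP_L/MP_M = (2/3)·(M/L)/(1/3) = 2·(M/L). Setting this equal to 0.64/5 = 0.128 gives M = 0.064L.
Substituting into q = 150: 3·L^(2/3)·(0.064L)^(1/3) = 150.
Solving, L = 125 and M = 8.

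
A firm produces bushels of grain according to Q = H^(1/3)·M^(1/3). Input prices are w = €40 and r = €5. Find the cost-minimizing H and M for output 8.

Cost minimization requires the marginal rate of technical substitution to equal the input-price ratio: MP_H/MP_M = w/r.
Here MP_H/MP_M = (1/3)·(M/H)/(1/3) = (M/H). Setting this equal to 40/5 = 8 gives M = 8H.
Substituting into Q = 8: H^(1/3)·(8H)^(1/3) = 8.
Solving, H = 8 and M = 64.

H* = 8, M* = 64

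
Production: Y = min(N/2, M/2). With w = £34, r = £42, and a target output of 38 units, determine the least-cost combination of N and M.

With a fixed-proportions technology, the cost-minimizing bundle uses no slack in either input: N/2 = M/2 = Y.
So N = 2·38 = 76 and M = 2·38 = 76.

N* = 76, M* = 76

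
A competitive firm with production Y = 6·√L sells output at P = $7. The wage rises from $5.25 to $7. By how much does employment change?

From P·MP_L = w with MP_L = 3·L^(-1/2), the labor demand is L(w) = (21/w)^(2).
At w = 5.25: L = 16. At w = 7: L = 9.
ΔL = 9 − 16 = -7.

ΔL = -7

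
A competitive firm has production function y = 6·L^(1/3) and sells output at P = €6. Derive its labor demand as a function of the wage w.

L(w) = (12/w)^(3/2)

MP_L = (1/3)·6·L^(-2/3) = 2·L^(-2/3).
Setting P·MP_L = w: 12·L^(-2/3) = w.
Solving for L: L^(-2/3) = w/12, so L = (12/w)^(3/2).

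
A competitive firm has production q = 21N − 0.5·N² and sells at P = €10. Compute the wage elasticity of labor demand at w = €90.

ε = -0.75

From P·MP_N = w with MP_N = 21 − N, labor demand is N(w) = 21 − w/10.
dN/dw = −1/(10) = -0.1.
At w = 90, N = 12, so ε = (dN/dw)·(w/N) = (-0.1)·(90/12) = -0.75.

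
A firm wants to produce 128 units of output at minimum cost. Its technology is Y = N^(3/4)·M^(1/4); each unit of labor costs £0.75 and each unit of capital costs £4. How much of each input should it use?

Cost minimization requires the marginal rate of technical substitution to equal the input-price ratio: MP_N/MP_M = w/r.
Here MP_N/MP_M = (3/4)·(M/N)/(1/4) = 3·(M/N). Setting this equal to 0.75/4 = 0.1875 gives M = 0.0625N.
Substituting into Y = 128: N^(3/4)·(0.0625N)^(1/4) = 128.
Solving, N = 256 and M = 16.

N* = 256, M* = 16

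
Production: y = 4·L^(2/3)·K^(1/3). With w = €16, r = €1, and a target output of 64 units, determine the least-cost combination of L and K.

L* = 8, K* = 64

Cost minimization requires the marginal rate of technical substitution to equal the input-price ratio: MP_L/MP_K = w/r.
Here MP_L/MP_K = (2/3)·(K/L)/(1/3) = 2·(K/L). Setting this equal to 16/1 = 16 gives K = 8L.
Substituting into y = 64: 4·L^(2/3)·(8L)^(1/3) = 64.
Solving, L = 8 and K = 64.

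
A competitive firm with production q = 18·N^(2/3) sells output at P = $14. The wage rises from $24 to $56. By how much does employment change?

ΔN = -316

From P·MP_N = w with MP_N = 12·N^(-1/3), the labor demand is N(w) = (168/w)^(3).
At w = 24: N = 343. At w = 56: N = 27.
ΔN = 27 − 343 = -316.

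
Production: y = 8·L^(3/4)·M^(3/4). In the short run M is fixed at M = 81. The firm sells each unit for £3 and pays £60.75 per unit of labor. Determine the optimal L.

L* = 4096

With M = 81, MP_L = (3/4)·8·L^(-1/4)·81^(3/4) = 162·L^(-1/4).
Profit maximization for a price taker requires P·MP_L = w: 3·162·L^(-1/4) = 60.75.
So L^(-1/4) = 0.125, which gives L = 4096.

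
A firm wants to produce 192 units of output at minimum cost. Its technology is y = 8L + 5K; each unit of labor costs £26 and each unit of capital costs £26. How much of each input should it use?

The inputs are perfect substitutes, so the firm uses whichever has the lower cost per unit of output.
Cost per unit of output via L is w/8 = 3.25; via K it is r/5 = 5.2. L is cheaper.
Producing y = 192 with L alone: L = 24, K = 0.

L* = 24, K* = 0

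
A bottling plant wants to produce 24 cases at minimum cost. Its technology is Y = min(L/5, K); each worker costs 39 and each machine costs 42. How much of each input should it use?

With a fixed-proportions technology, the cost-minimizing bundle uses no slack in either input: L/5 = K = Y.
So L = 5·24 = 120 and K = 24.

L* = 120, K* = 24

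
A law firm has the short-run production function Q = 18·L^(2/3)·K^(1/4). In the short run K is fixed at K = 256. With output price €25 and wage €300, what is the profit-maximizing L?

L* = 64

With K = 256, MP_L = (2/3)·18·L^(-1/3)·256^(1/4) = 48·L^(-1/3).
Profit maximization for a price taker requires P·MP_L = w: 25·48·L^(-1/3) = 300.
So L^(-1/3) = 0.25, which gives L = 64.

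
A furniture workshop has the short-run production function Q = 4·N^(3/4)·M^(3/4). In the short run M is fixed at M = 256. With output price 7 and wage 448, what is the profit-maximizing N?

N* = 81

With M = 256, MP_N = (3/4)·4·N^(-1/4)·256^(3/4) = 192·N^(-1/4).
Profit maximization for a price taker requires P·MP_N = w: 7·192·N^(-1/4) = 448.
So N^(-1/4) = 1/3, which gives N = 81.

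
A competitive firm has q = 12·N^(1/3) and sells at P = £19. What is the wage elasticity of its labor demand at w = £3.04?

ε = -1.5

MP_N = (1/3)·12·N^(-2/3), so P·MP_N = w gives 76·N^(-2/3) = w.
Solving, N(w) = (76/w)^(3/2). This is a constant-elasticity form: N ∝ w^(−3/2), so ε = −3/2.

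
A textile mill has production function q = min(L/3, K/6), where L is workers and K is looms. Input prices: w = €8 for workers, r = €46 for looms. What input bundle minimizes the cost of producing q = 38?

With a fixed-proportions technology, the cost-minimizing bundle uses no slack in either input: L/3 = K/6 = q.
So L = 3·38 = 114 and K = 6·38 = 228.

L* = 114, K* = 228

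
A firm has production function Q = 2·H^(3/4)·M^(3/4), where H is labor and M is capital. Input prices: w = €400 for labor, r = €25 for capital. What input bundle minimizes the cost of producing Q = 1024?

H* = 16, M* = 256

Cost minimization requires the marginal rate of technical substitution to equal the input-price ratio: MP_H/MP_M = w/r.
Here MP_H/MP_M = (3/4)·(M/H)/(3/4) = (M/H). Setting this equal to 400/25 = 16 gives M = 16H.
Substituting into Q = 1024: 2·H^(3/4)·(16H)^(3/4) = 1024.
Solving, H = 16 and M = 256.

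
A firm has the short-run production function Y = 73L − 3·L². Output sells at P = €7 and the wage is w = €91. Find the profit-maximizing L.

L* = 10

The marginal product of L is MP_L = 73 − 6L.
A price-taking firm hires until the value of the marginal product equals the wage: P·MP_L = w, so 7·(73 − 6L) = 91.
Then 73 − 6L = 13, giving L = 10.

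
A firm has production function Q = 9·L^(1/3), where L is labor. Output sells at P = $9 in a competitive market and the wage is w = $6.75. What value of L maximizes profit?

MP_L = (1/3)·9·L^(-2/3) = 3·L^(-2/3).
Profit maximization for a price taker requires P·MP_L = w: 9·3·L^(-2/3) = 6.75.
So L^(-2/3) = 0.25, which gives L = 8.

L* = 8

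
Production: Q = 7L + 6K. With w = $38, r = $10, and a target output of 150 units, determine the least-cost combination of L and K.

The inputs are perfect substitutes, so the firm uses whichever has the lower cost per unit of output.
Cost per unit of output via L is w/7 = 38/7; via K it is r/6 = 5/3. K is cheaper.
Producing Q = 150 with K alone: L = 0, K = 25.

L* = 0, K* = 25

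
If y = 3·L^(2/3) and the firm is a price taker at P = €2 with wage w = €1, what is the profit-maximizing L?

L* = 64

MP_L = (2/3)·3·L^(-1/3) = 2·L^(-1/3).
Profit maximization for a price taker requires P·MP_L = w: 2·2·L^(-1/3) = 1.
So L^(-1/3) = 0.25, which gives L = 64.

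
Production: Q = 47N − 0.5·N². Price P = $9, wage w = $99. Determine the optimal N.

The marginal product of N is MP_N = 47 − N.
A price-taking firm hires until the value of the marginal product equals the wage: P·MP_N = w, so 9·(47 − N) = 99.
Then 47 − N = 11, giving N = 36.

N* = 36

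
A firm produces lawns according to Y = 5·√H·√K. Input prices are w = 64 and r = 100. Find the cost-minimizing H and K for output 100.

H* = 25, K* = 16

Cost minimization requires the marginal rate of technical substitution to equal the input-price ratio: MP_H/MP_K = w/r.
Here MP_H/MP_K = (1/2)·(K/H)/(1/2) = (K/H). Setting this equal to 64/100 = 0.64 gives K = 0.64H.
Substituting into Y = 100: 5·H^(1/2)·(0.64H)^(1/2) = 100.
Solving, H = 25 and K = 16.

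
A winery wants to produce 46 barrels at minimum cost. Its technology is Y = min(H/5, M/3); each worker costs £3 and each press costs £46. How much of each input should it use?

With a fixed-proportions technology, the cost-minimizing bundle uses no slack in either input: H/5 = M/3 = Y.
So H = 5·46 = 230 and M = 3·46 = 138.

H* = 230, M* = 138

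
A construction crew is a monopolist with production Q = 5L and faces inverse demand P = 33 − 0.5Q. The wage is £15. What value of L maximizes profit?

Marginal revenue from the inverse demand is MR = 33 − Q.
The marginal product is MP_L = 5.
A monopolist hires until marginal revenue product equals the wage: MR·MP_L = w.
(33 − 5L)·5 = 15, so L = 6.

L* = 6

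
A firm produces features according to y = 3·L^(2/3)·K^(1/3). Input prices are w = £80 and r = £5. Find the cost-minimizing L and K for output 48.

Cost minimization requires the marginal rate of technical substitution to equal the input-price ratio: MP_L/MP_K = w/r.
Here MP_L/MP_K = (2/3)·(K/L)/(1/3) = 2·(K/L). Setting this equal to 80/5 = 16 gives K = 8L.
Substituting into y = 48: 3·L^(2/3)·(8L)^(1/3) = 48.
Solving, L = 8 and K = 64.

L* = 8, K* = 64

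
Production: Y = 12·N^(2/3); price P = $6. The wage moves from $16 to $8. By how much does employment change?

ΔN = 189

From P·MP_N = w with MP_N = 8·N^(-1/3), the labor demand is N(w) = (48/w)^(3).
At w = 16: N = 27. At w = 8: N = 216.
ΔN = 216 − 27 = 189.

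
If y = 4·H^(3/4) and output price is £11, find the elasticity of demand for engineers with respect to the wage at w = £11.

ε = -4

MP_H = (3/4)·4·H^(-1/4), so P·MP_H = w gives 33·H^(-1/4) = w.
Solving, H(w) = (33/w)^(4). This is a constant-elasticity form: H ∝ w^(−4), so ε = −4.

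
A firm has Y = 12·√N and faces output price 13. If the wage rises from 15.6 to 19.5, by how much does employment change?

ΔN = -9

From P·MP_N = w with MP_N = 6·N^(-1/2), the labor demand is N(w) = (78/w)^(2).
At w = 15.6: N = 25. At w = 19.5: N = 16.
ΔN = 16 − 25 = -9.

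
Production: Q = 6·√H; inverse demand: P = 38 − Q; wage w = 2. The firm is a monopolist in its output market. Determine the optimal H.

Marginal revenue from the inverse demand is MR = 38 − 2Q.
The marginal product is MP_H = 3·H^(-1/2).
A monopolist hires until marginal revenue product equals the wage: MR·MP_H = w.
At H, Q = 6·√H. Substituting and solving: (38 − 12·√H)·3·H^(-1/2) = 2 gives H = 9.

H* = 9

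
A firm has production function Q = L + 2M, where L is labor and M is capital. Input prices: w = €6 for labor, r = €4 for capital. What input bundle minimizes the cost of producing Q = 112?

L* = 0, M* = 56

The inputs are perfect substitutes, so the firm uses whichever has the lower cost per unit of output.
Cost per unit of output via L is 6; via M it is 2. M is cheaper.
Producing Q = 112 with M alone: L = 0, M = 56.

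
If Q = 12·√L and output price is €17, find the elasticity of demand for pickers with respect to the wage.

MP_L = (1/2)·12·L^(-1/2), so P·MP_L = w gives 102·L^(-1/2) = w.
Solving, L(w) = (102/w)^(2). This is a constant-elasticity form: L ∝ w^(−2), so ε = −2.

ε = -2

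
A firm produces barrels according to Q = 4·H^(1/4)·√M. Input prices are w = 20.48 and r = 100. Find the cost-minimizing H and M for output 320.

Cost minimization requires the marginal rate of technical substitution to equal the input-price ratio: MP_H/MP_M = w/r.
Here MP_H/MP_M = (1/4)·(M/H)/(1/2) = 0.5·(M/H). Setting this equal to 20.48/100 = 0.2048 gives M = 0.4096H.
Substituting into Q = 320: 4·H^(1/4)·(0.4096H)^(1/2) = 320.
Solving, H = 625 and M = 256.

H* = 625, M* = 256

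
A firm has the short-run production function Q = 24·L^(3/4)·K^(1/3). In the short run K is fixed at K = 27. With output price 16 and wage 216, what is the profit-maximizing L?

With K = 27, MP_L = (3/4)·24·L^(-1/4)·27^(1/3) = 54·L^(-1/4).
Profit maximization for a price taker requires P·MP_L = w: 16·54·L^(-1/4) = 216.
So L^(-1/4) = 0.25, which gives L = 256.

L* = 256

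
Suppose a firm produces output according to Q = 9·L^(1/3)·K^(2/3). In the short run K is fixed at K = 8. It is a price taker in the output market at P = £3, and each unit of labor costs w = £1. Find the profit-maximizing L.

With K = 8, MP_L = (1/3)·9·L^(-2/3)·8^(2/3) = 12·L^(-2/3).
Profit maximization for a price taker requires P·MP_L = w: 3·12·L^(-2/3) = 1.
So L^(-2/3) = 1/36, which gives L = 216.

L* = 216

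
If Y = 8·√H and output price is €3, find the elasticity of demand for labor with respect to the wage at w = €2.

ε = -2

MP_H = (1/2)·8·H^(-1/2), so P·MP_H = w gives 12·H^(-1/2) = w.
Solving, H(w) = (12/w)^(2). This is a constant-elasticity form: H ∝ w^(−2), so ε = −2.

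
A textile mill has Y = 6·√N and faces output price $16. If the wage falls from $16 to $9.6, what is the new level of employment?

From P·MP_N = w with MP_N = 3·N^(-1/2), the labor demand is N(w) = (48/w)^(2).
At w = 16: N = 9. At w = 9.6: N = 25.

N* = 25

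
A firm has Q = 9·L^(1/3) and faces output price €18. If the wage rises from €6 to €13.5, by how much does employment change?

From P·MP_L = w with MP_L = 3·L^(-2/3), the labor demand is L(w) = (54/w)^(3/2).
At w = 6: L = 27. At w = 13.5: L = 8.
ΔL = 8 − 27 = -19.

ΔL = -19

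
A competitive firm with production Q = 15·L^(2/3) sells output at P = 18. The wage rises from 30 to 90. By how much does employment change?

ΔL = -208

From P·MP_L = w with MP_L = 10·L^(-1/3), the labor demand is L(w) = (180/w)^(3).
At w = 30: L = 216. At w = 90: L = 8.
ΔL = 8 − 216 = -208.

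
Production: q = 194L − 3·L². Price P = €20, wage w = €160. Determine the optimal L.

The marginal product of L is MP_L = 194 − 6L.
A price-taking firm hires until the value of the marginal product equals the wage: P·MP_L = w, so 20·(194 − 6L) = 160.
Then 194 − 6L = 8, giving L = 31.

L* = 31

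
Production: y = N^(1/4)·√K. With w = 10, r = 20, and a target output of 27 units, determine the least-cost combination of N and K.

Cost minimization requires the marginal rate of technical substitution to equal the input-price ratio: MP_N/MP_K = w/r.
Here MP_N/MP_K = (1/4)·(K/N)/(1/2) = 0.5·(K/N). Setting this equal to 10/20 = 0.5 gives K = N.
Substituting into y = 27: N^(1/4)·(N)^(1/2) = 27.
Solving, N = 81 and K = 81.

N* = 81, K* = 81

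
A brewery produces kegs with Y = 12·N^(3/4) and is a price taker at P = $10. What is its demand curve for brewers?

MP_N = (3/4)·12·N^(-1/4) = 9·N^(-1/4).
Setting P·MP_N = w: 90·N^(-1/4) = w.
Solving for N: N^(-1/4) = w/90, so N = (90/w)^(4).

N(w) = (90/w)^(4)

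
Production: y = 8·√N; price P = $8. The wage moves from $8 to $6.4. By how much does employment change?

ΔN = 9

From P·MP_N = w with MP_N = 4·N^(-1/2), the labor demand is N(w) = (32/w)^(2).
At w = 8: N = 16. At w = 6.4: N = 25.
ΔN = 25 − 16 = 9.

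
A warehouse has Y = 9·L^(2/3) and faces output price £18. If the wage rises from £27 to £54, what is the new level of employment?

L* = 8

From P·MP_L = w with MP_L = 6·L^(-1/3), the labor demand is L(w) = (108/w)^(3).
At w = 27: L = 64. At w = 54: L = 8.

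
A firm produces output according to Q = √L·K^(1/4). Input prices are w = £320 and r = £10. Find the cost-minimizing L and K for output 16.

L* = 16, K* = 256

Cost minimization requires the marginal rate of technical substitution to equal the input-price ratio: MP_L/MP_K = w/r.
Here MP_L/MP_K = (1/2)·(K/L)/(1/4) = 2·(K/L). Setting this equal to 320/10 = 32 gives K = 16L.
Substituting into Q = 16: L^(1/2)·(16L)^(1/4) = 16.
Solving, L = 16 and K = 256.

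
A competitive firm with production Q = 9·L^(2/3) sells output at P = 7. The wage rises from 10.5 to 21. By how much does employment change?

From P·MP_L = w with MP_L = 6·L^(-1/3), the labor demand is L(w) = (42/w)^(3).
At w = 10.5: L = 64. At w = 21: L = 8.
ΔL = 8 − 64 = -56.

ΔL = -56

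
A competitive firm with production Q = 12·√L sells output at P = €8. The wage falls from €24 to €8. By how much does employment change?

From P·MP_L = w with MP_L = 6·L^(-1/2), the labor demand is L(w) = (48/w)^(2).
At w = 24: L = 4. At w = 8: L = 36.
ΔL = 36 − 4 = 32.

ΔL = 32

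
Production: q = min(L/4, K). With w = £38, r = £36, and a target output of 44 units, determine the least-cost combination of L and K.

L* = 176, K* = 44

With a fixed-proportions technology, the cost-minimizing bundle uses no slack in either input: L/4 = K = q.
So L = 4·44 = 176 and K = 44.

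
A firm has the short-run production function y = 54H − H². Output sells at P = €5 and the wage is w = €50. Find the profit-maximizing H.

H* = 22

The marginal product of H is MP_H = 54 − 2H.
A price-taking firm hires until the value of the marginal product equals the wage: P·MP_H = w, so 5·(54 − 2H) = 50.
Then 54 − 2H = 10, giving H = 22.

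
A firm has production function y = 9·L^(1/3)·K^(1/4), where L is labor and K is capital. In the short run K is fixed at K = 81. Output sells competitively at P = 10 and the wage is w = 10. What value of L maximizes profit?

With K = 81, MP_L = (1/3)·9·L^(-2/3)·81^(1/4) = 9·L^(-2/3).
Profit maximization for a price taker requires P·MP_L = w: 10·9·L^(-2/3) = 10.
So L^(-2/3) = 1/9, which gives L = 27.

L* = 27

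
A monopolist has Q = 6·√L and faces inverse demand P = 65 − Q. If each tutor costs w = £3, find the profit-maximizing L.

Marginal revenue from the inverse demand is MR = 65 − 2Q.
The marginal product is MP_L = 3·L^(-1/2).
A monopolist hires until marginal revenue product equals the wage: MR·MP_L = w.
At L, Q = 6·√L. Substituting and solving: (65 − 12·√L)·3·L^(-1/2) = 3 gives L = 25.

L* = 25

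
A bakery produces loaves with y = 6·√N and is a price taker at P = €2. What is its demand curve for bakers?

MP_N = (1/2)·6·N^(-1/2) = 3·N^(-1/2).
Setting P·MP_N = w: 6·N^(-1/2) = w.
Solving for N: N^(-1/2) = w/6, so N = (6/w)^(2).

N(w) = 36/w²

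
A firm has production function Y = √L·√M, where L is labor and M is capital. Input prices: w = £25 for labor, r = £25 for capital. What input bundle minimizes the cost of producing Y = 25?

L* = 25, M* = 25

Cost minimization requires the marginal rate of technical substitution to equal the input-price ratio: MP_L/MP_M = w/r.
Here MP_L/MP_M = (1/2)·(M/L)/(1/2) = (M/L). Setting this equal to 25/25 = 1 gives M = L.
Substituting into Y = 25: L^(1/2)·(L)^(1/2) = 25.
Solving, L = 25 and M = 25.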